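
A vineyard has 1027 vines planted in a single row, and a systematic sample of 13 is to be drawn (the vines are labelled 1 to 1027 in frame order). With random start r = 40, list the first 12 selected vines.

40, 119, 198, 277, 356, 435, 514, 593, 672, 751, 830, 909

k = N/n = 1027/13 = 79
vine 1: 40
vine 2: 40 + 79 = 119
vine 3: 119 + 79 = 198
vine 4: 198 + 79 = 277
vine 5: 277 + 79 = 356
vine 6: 356 + 79 = 435
vine 7: 435 + 79 = 514
vine 8: 514 + 79 = 593
vine 9: 593 + 79 = 672
vine 10: 672 + 79 = 751
vine 11: 751 + 79 = 830
vine 12: 830 + 79 = 909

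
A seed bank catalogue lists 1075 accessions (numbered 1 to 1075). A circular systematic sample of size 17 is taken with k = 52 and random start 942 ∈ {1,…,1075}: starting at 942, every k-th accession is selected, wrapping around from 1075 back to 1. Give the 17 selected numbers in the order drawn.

942, 994, 1046, 23, 75, 127, 179, 231, 283, 335, 387, 439, 491, 543, 595, 647, 699

Selection 1: 942
Selection 2: 942 + 52 = 994
Selection 3: 994 + 52 = 1046
Selection 4: 1046 + 52 = 1098 → 1098 − 1075 = 23
Selection 5: 23 + 52 = 75
Selection 6: 75 + 52 = 127
Selection 7: 127 + 52 = 179
Selection 8: 179 + 52 = 231
Selection 9: 231 + 52 = 283
Selection 10: 283 + 52 = 335
Selection 11: 335 + 52 = 387
Selection 12: 387 + 52 = 439
Selection 13: 439 + 52 = 491
Selection 14: 491 + 52 = 543
Selection 15: 543 + 52 = 595
Selection 16: 595 + 52 = 647
Selection 17: 647 + 52 = 699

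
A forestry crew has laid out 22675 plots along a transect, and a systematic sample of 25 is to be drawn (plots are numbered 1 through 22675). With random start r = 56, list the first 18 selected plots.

56, 963, 1870, 2777, 3684, 4591, 5498, 6405, 7312, 8219, 9126, 10033, 10940, 11847, 12754, 13661, 14568, 15475

k = N/n = 22675/25 = 907
plot 1: 56
plot 2: 56 + 907 = 963
plot 3: 963 + 907 = 1870
plot 4: 1870 + 907 = 2777
plot 5: 2777 + 907 = 3684
plot 6: 3684 + 907 = 4591
plot 7: 4591 + 907 = 5498
plot 8: 5498 + 907 = 6405
plot 9: 6405 + 907 = 7312
plot 10: 7312 + 907 = 8219
plot 11: 8219 + 907 = 9126
plot 12: 9126 + 907 = 10033
plot 13: 10033 + 907 = 10940
plot 14: 10940 + 907 = 11847
plot 15: 11847 + 907 = 12754
plot 16: 12754 + 907 = 13661
plot 17: 13661 + 907 = 14568
plot 18: 14568 + 907 = 15475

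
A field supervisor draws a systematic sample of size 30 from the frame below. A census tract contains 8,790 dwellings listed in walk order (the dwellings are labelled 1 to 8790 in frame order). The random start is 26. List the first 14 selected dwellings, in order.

k = N/n = 8790/30 = 293
dwelling 1: 26
dwelling 2: 26 + 293 = 319
dwelling 3: 319 + 293 = 612
dwelling 4: 612 + 293 = 905
dwelling 5: 905 + 293 = 1198
dwelling 6: 1198 + 293 = 1491
dwelling 7: 1491 + 293 = 1784
dwelling 8: 1784 + 293 = 2077
dwelling 9: 2077 + 293 = 2370
dwelling 10: 2370 + 293 = 2663
dwelling 11: 2663 + 293 = 2956
dwelling 12: 2956 + 293 = 3249
dwelling 13: 3249 + 293 = 3542
dwelling 14: 3542 + 293 = 3835

26, 319, 612, 905, 1198, 1491, 1784, 2077, 2370, 2663, 2956, 3249, 3542, 3835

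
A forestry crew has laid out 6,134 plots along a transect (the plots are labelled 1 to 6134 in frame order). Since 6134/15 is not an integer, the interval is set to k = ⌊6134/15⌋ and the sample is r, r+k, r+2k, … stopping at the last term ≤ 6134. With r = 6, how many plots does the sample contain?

k = ⌊6134/15⌋ = 408
Achieved size = ⌊(6134 − 6)/408⌋ + 1 = ⌊6128/408⌋ + 1 = 15 + 1 = 16
(last selection: 6 + 15×408 = 6126 ≤ 6134; next would be 6534 > 6134)

16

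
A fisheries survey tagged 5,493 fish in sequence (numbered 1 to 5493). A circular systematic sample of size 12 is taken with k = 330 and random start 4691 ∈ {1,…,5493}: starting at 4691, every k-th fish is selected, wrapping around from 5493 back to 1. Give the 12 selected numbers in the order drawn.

4691, 5021, 5351, 188, 518, 848, 1178, 1508, 1838, 2168, 2498, 2828

Selection 1: 4691
Selection 2: 4691 + 330 = 5021
Selection 3: 5021 + 330 = 5351
Selection 4: 5351 + 330 = 5681 → 5681 − 5493 = 188
Selection 5: 188 + 330 = 518
Selection 6: 518 + 330 = 848
Selection 7: 848 + 330 = 1178
Selection 8: 1178 + 330 = 1508
Selection 9: 1508 + 330 = 1838
Selection 10: 1838 + 330 = 2168
Selection 11: 2168 + 330 = 2498
Selection 12: 2498 + 330 = 2828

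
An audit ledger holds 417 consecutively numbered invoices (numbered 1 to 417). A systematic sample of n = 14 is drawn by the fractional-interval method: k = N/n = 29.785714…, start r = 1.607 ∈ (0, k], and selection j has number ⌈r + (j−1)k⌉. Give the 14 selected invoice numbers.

j=1: r + 0k = 1.607 → ⌈·⌉ = 2
j=2: r + 1k = 31.392714… → ⌈·⌉ = 32
j=3: r + 2k = 61.178428… → ⌈·⌉ = 62
j=4: r + 3k = 90.964142… → ⌈·⌉ = 91
j=5: r + 4k = 120.749857… → ⌈·⌉ = 121
j=6: r + 5k = 150.535571… → ⌈·⌉ = 151
j=7: r + 6k = 180.321285… → ⌈·⌉ = 181
j=8: r + 7k = 210.107 → ⌈·⌉ = 211
j=9: r + 8k = 239.892714… → ⌈·⌉ = 240
j=10: r + 9k = 269.678428… → ⌈·⌉ = 270
j=11: r + 10k = 299.464142… → ⌈·⌉ = 300
j=12: r + 11k = 329.249857… → ⌈·⌉ = 330
j=13: r + 12k = 359.035571… → ⌈·⌉ = 360
j=14: r + 13k = 388.821285… → ⌈·⌉ = 389

2, 32, 62, 91, 121, 151, 181, 211, 240, 270, 300, 330, 360, 389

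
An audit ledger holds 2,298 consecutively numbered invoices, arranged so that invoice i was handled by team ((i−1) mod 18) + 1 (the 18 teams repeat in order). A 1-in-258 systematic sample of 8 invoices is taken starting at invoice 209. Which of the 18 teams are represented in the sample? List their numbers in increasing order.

5, 11, 17

Consecutive selections differ by k = 258, so their team numbers differ by 258 mod 18 = 6.
gcd(258, 18) = 6, so the sample visits 18/6 = 3 distinct residues mod 18.
Start 209 is team 11; the teams hit are 5, 11, 17.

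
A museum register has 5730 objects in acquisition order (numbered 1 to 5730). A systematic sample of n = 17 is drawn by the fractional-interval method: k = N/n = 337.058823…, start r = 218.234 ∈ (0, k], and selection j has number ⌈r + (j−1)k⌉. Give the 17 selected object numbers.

219, 556, 893, 1230, 1567, 1904, 2241, 2578, 2915, 3252, 3589, 3926, 4263, 4600, 4938, 5275, 5612

j=1: r + 0k = 218.234 → ⌈·⌉ = 219
j=2: r + 1k = 555.292823… → ⌈·⌉ = 556
j=3: r + 2k = 892.351647… → ⌈·⌉ = 893
j=4: r + 3k = 1229.410470… → ⌈·⌉ = 1230
j=5: r + 4k = 1566.469294… → ⌈·⌉ = 1567
j=6: r + 5k = 1903.528117… → ⌈·⌉ = 1904
j=7: r + 6k = 2240.586941… → ⌈·⌉ = 2241
j=8: r + 7k = 2577.645764… → ⌈·⌉ = 2578
j=9: r + 8k = 2914.704588… → ⌈·⌉ = 2915
j=10: r + 9k = 3251.763411… → ⌈·⌉ = 3252
j=11: r + 10k = 3588.822235… → ⌈·⌉ = 3589
j=12: r + 11k = 3925.881058… → ⌈·⌉ = 3926
j=13: r + 12k = 4262.939882… → ⌈·⌉ = 4263
j=14: r + 13k = 4599.998705… → ⌈·⌉ = 4600
j=15: r + 14k = 4937.057529… → ⌈·⌉ = 4938
j=16: r + 15k = 5274.116352… → ⌈·⌉ = 5275
j=17: r + 16k = 5611.175176… → ⌈·⌉ = 5612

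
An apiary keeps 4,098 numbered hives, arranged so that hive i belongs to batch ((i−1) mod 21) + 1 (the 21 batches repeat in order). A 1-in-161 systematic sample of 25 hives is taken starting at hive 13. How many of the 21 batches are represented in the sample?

Consecutive selections differ by k = 161, so their batch numbers differ by 161 mod 21 = 14.
gcd(161, 21) = 7, so the sample visits 21/7 = 3 distinct residues mod 21.
Start 13 is batch 13; the batches hit are 6, 13, 20.

3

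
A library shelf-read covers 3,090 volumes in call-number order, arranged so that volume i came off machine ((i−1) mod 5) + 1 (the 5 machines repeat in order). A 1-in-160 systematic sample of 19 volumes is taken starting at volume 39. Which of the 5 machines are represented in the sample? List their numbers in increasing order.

Consecutive selections differ by k = 160, so their machine numbers differ by 160 mod 5 = 0.
gcd(160, 5) = 5, so the sample visits 5/5 = 1 distinct residues mod 5.
Start 39 is machine 4; the machines hit are 4.

4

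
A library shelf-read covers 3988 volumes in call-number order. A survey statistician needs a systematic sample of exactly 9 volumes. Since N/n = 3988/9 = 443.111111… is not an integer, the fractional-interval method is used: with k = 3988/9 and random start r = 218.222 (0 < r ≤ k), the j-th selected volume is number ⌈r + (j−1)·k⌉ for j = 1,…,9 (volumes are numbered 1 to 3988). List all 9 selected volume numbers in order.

219, 662, 1105, 1548, 1991, 2434, 2877, 3320, 3764

j=1: r + 0k = 218.222 → ⌈·⌉ = 219
j=2: r + 1k = 661.333111… → ⌈·⌉ = 662
j=3: r + 2k = 1104.444222… → ⌈·⌉ = 1105
j=4: r + 3k = 1547.555333… → ⌈·⌉ = 1548
j=5: r + 4k = 1990.666444… → ⌈·⌉ = 1991
j=6: r + 5k = 2433.777555… → ⌈·⌉ = 2434
j=7: r + 6k = 2876.888666… → ⌈·⌉ = 2877
j=8: r + 7k = 3319.999777… → ⌈·⌉ = 3320
j=9: r + 8k = 3763.110888… → ⌈·⌉ = 3764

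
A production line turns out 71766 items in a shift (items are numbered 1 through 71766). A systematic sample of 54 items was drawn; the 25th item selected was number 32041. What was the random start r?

145

k = 71766/54 = 1329
r = 32041 − (25−1)×1329 = 32041 − 31896 = 145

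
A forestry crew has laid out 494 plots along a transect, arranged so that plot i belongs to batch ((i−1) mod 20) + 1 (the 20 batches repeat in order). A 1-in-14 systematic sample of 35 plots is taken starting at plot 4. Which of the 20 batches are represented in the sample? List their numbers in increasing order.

Consecutive selections differ by k = 14, so their batch numbers differ by 14 mod 20 = 14.
gcd(14, 20) = 2, so the sample visits 20/2 = 10 distinct residues mod 20.
Start 4 is batch 4; the batches hit are 2, 4, 6, 8, 10, 12, 14, 16, 18, 20.

2, 4, 6, 8, 10, 12, 14, 16, 18, 20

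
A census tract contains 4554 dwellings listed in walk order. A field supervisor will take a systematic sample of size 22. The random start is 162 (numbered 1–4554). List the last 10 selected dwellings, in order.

2646, 2853, 3060, 3267, 3474, 3681, 3888, 4095, 4302, 4509

k = N/n = 4554/22 = 207
13th selection = 162 + 12×207 = 2646
14th: 2646 + 207 = 2853
15th: 2853 + 207 = 3060
16th: 3060 + 207 = 3267
17th: 3267 + 207 = 3474
18th: 3474 + 207 = 3681
19th: 3681 + 207 = 3888
20th: 3888 + 207 = 4095
21st: 4095 + 207 = 4302
22nd: 4302 + 207 = 4509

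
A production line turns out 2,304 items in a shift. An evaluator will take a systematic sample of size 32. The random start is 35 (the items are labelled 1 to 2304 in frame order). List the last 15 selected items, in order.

1259, 1331, 1403, 1475, 1547, 1619, 1691, 1763, 1835, 1907, 1979, 2051, 2123, 2195, 2267

k = N/n = 2304/32 = 72
18th selection = 35 + 17×72 = 1259
19th: 1259 + 72 = 1331
20th: 1331 + 72 = 1403
21st: 1403 + 72 = 1475
22nd: 1475 + 72 = 1547
23rd: 1547 + 72 = 1619
24th: 1619 + 72 = 1691
25th: 1691 + 72 = 1763
26th: 1763 + 72 = 1835
27th: 1835 + 72 = 1907
28th: 1907 + 72 = 1979
29th: 1979 + 72 = 2051
30th: 2051 + 72 = 2123
31st: 2123 + 72 = 2195
32nd: 2195 + 72 = 2267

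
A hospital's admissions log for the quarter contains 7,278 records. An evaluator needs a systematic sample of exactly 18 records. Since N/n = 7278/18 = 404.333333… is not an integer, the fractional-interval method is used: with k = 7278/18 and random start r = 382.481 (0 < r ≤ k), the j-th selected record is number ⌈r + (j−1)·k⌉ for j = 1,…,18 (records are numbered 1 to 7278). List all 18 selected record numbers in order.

j=1: r + 0k = 382.481 → ⌈·⌉ = 383
j=2: r + 1k = 786.814333… → ⌈·⌉ = 787
j=3: r + 2k = 1191.147666… → ⌈·⌉ = 1192
j=4: r + 3k = 1595.481 → ⌈·⌉ = 1596
j=5: r + 4k = 1999.814333… → ⌈·⌉ = 2000
j=6: r + 5k = 2404.147666… → ⌈·⌉ = 2405
j=7: r + 6k = 2808.481 → ⌈·⌉ = 2809
j=8: r + 7k = 3212.814333… → ⌈·⌉ = 3213
j=9: r + 8k = 3617.147666… → ⌈·⌉ = 3618
j=10: r + 9k = 4021.481 → ⌈·⌉ = 4022
j=11: r + 10k = 4425.814333… → ⌈·⌉ = 4426
j=12: r + 11k = 4830.147666… → ⌈·⌉ = 4831
j=13: r + 12k = 5234.481 → ⌈·⌉ = 5235
j=14: r + 13k = 5638.814333… → ⌈·⌉ = 5639
j=15: r + 14k = 6043.147666… → ⌈·⌉ = 6044
j=16: r + 15k = 6447.481 → ⌈·⌉ = 6448
j=17: r + 16k = 6851.814333… → ⌈·⌉ = 6852
j=18: r + 17k = 7256.147666… → ⌈·⌉ = 7257

383, 787, 1192, 1596, 2000, 2405, 2809, 3213, 3618, 4022, 4426, 4831, 5235, 5639, 6044, 6448, 6852, 7257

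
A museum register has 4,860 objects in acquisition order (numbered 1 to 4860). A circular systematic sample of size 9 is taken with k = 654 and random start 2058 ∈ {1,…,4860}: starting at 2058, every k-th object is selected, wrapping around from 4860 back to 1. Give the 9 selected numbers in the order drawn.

Selection 1: 2058
Selection 2: 2058 + 654 = 2712
Selection 3: 2712 + 654 = 3366
Selection 4: 3366 + 654 = 4020
Selection 5: 4020 + 654 = 4674
Selection 6: 4674 + 654 = 5328 → 5328 − 4860 = 468
Selection 7: 468 + 654 = 1122
Selection 8: 1122 + 654 = 1776
Selection 9: 1776 + 654 = 2430

2058, 2712, 3366, 4020, 4674, 468, 1122, 1776, 2430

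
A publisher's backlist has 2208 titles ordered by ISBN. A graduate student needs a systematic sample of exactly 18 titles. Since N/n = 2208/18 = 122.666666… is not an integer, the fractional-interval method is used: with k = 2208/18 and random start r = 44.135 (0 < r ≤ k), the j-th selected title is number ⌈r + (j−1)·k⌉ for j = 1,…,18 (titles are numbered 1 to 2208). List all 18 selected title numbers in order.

j=1: r + 0k = 44.135 → ⌈·⌉ = 45
j=2: r + 1k = 166.801666… → ⌈·⌉ = 167
j=3: r + 2k = 289.468333… → ⌈·⌉ = 290
j=4: r + 3k = 412.135 → ⌈·⌉ = 413
j=5: r + 4k = 534.801666… → ⌈·⌉ = 535
j=6: r + 5k = 657.468333… → ⌈·⌉ = 658
j=7: r + 6k = 780.135 → ⌈·⌉ = 781
j=8: r + 7k = 902.801666… → ⌈·⌉ = 903
j=9: r + 8k = 1025.468333… → ⌈·⌉ = 1026
j=10: r + 9k = 1148.135 → ⌈·⌉ = 1149
j=11: r + 10k = 1270.801666… → ⌈·⌉ = 1271
j=12: r + 11k = 1393.468333… → ⌈·⌉ = 1394
j=13: r + 12k = 1516.135 → ⌈·⌉ = 1517
j=14: r + 13k = 1638.801666… → ⌈·⌉ = 1639
j=15: r + 14k = 1761.468333… → ⌈·⌉ = 1762
j=16: r + 15k = 1884.135 → ⌈·⌉ = 1885
j=17: r + 16k = 2006.801666… → ⌈·⌉ = 2007
j=18: r + 17k = 2129.468333… → ⌈·⌉ = 2130

45, 167, 290, 413, 535, 658, 781, 903, 1026, 1149, 1271, 1394, 1517, 1639, 1762, 1885, 2007, 2130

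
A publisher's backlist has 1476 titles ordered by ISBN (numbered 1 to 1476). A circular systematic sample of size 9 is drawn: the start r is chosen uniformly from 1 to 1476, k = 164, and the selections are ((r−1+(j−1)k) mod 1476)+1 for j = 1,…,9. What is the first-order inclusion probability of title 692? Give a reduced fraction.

1/164

For each position j, as r ranges over 1…1476 the j-th selection hits every title exactly once, so title 692 is selected for exactly 9 of the 1476 starts.
Inclusion probability = 9/1476 = 1/164.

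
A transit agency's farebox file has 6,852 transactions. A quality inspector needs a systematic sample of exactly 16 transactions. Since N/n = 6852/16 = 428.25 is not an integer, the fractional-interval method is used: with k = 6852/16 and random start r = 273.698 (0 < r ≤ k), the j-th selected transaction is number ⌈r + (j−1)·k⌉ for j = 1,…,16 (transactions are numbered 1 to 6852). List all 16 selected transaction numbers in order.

j=1: r + 0k = 273.698 → ⌈·⌉ = 274
j=2: r + 1k = 701.948 → ⌈·⌉ = 702
j=3: r + 2k = 1130.198 → ⌈·⌉ = 1131
j=4: r + 3k = 1558.448 → ⌈·⌉ = 1559
j=5: r + 4k = 1986.698 → ⌈·⌉ = 1987
j=6: r + 5k = 2414.948 → ⌈·⌉ = 2415
j=7: r + 6k = 2843.198 → ⌈·⌉ = 2844
j=8: r + 7k = 3271.448 → ⌈·⌉ = 3272
j=9: r + 8k = 3699.698 → ⌈·⌉ = 3700
j=10: r + 9k = 4127.948 → ⌈·⌉ = 4128
j=11: r + 10k = 4556.198 → ⌈·⌉ = 4557
j=12: r + 11k = 4984.448 → ⌈·⌉ = 4985
j=13: r + 12k = 5412.698 → ⌈·⌉ = 5413
j=14: r + 13k = 5840.948 → ⌈·⌉ = 5841
j=15: r + 14k = 6269.198 → ⌈·⌉ = 6270
j=16: r + 15k = 6697.448 → ⌈·⌉ = 6698

274, 702, 1131, 1559, 1987, 2415, 2844, 3272, 3700, 4128, 4557, 4985, 5413, 5841, 6270, 6698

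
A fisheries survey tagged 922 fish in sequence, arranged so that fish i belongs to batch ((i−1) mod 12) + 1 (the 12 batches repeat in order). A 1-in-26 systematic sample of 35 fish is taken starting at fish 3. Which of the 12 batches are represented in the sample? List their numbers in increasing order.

Consecutive selections differ by k = 26, so their batch numbers differ by 26 mod 12 = 2.
gcd(26, 12) = 2, so the sample visits 12/2 = 6 distinct residues mod 12.
Start 3 is batch 3; the batches hit are 1, 3, 5, 7, 9, 11.

1, 3, 5, 7, 9, 11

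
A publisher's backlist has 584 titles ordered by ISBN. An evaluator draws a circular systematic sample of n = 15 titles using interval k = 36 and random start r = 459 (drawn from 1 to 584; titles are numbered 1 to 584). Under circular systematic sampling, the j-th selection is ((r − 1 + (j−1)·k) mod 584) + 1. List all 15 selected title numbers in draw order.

Selection 1: 459
Selection 2: 459 + 36 = 495
Selection 3: 495 + 36 = 531
Selection 4: 531 + 36 = 567
Selection 5: 567 + 36 = 603 → 603 − 584 = 19
Selection 6: 19 + 36 = 55
Selection 7: 55 + 36 = 91
Selection 8: 91 + 36 = 127
Selection 9: 127 + 36 = 163
Selection 10: 163 + 36 = 199
Selection 11: 199 + 36 = 235
Selection 12: 235 + 36 = 271
Selection 13: 271 + 36 = 307
Selection 14: 307 + 36 = 343
Selection 15: 343 + 36 = 379

459, 495, 531, 567, 19, 55, 91, 127, 163, 199, 235, 271, 307, 343, 379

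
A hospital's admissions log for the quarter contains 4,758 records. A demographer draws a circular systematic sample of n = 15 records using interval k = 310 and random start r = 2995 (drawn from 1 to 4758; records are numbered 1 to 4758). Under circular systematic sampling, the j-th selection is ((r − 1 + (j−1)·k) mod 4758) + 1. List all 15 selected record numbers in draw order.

2995, 3305, 3615, 3925, 4235, 4545, 97, 407, 717, 1027, 1337, 1647, 1957, 2267, 2577

Selection 1: 2995
Selection 2: 2995 + 310 = 3305
Selection 3: 3305 + 310 = 3615
Selection 4: 3615 + 310 = 3925
Selection 5: 3925 + 310 = 4235
Selection 6: 4235 + 310 = 4545
Selection 7: 4545 + 310 = 4855 → 4855 − 4758 = 97
Selection 8: 97 + 310 = 407
Selection 9: 407 + 310 = 717
Selection 10: 717 + 310 = 1027
Selection 11: 1027 + 310 = 1337
Selection 12: 1337 + 310 = 1647
Selection 13: 1647 + 310 = 1957
Selection 14: 1957 + 310 = 2267
Selection 15: 2267 + 310 = 2577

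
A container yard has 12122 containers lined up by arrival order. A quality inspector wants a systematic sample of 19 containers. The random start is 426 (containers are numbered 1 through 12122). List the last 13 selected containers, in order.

k = N/n = 12122/19 = 638
7th selection = 426 + 6×638 = 4254
8th: 4254 + 638 = 4892
9th: 4892 + 638 = 5530
10th: 5530 + 638 = 6168
11th: 6168 + 638 = 6806
12th: 6806 + 638 = 7444
13th: 7444 + 638 = 8082
14th: 8082 + 638 = 8720
15th: 8720 + 638 = 9358
16th: 9358 + 638 = 9996
17th: 9996 + 638 = 10634
18th: 10634 + 638 = 11272
19th: 11272 + 638 = 11910

4254, 4892, 5530, 6168, 6806, 7444, 8082, 8720, 9358, 9996, 10634, 11272, 11910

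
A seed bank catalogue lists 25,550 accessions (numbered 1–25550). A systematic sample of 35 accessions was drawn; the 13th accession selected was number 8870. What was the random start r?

110

k = 25550/35 = 730
r = 8870 − (13−1)×730 = 8870 − 8760 = 110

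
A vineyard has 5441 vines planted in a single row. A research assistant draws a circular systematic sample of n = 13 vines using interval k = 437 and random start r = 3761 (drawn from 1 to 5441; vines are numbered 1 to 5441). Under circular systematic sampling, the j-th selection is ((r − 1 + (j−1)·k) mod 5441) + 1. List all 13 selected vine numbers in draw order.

3761, 4198, 4635, 5072, 68, 505, 942, 1379, 1816, 2253, 2690, 3127, 3564

Selection 1: 3761
Selection 2: 3761 + 437 = 4198
Selection 3: 4198 + 437 = 4635
Selection 4: 4635 + 437 = 5072
Selection 5: 5072 + 437 = 5509 → 5509 − 5441 = 68
Selection 6: 68 + 437 = 505
Selection 7: 505 + 437 = 942
Selection 8: 942 + 437 = 1379
Selection 9: 1379 + 437 = 1816
Selection 10: 1816 + 437 = 2253
Selection 11: 2253 + 437 = 2690
Selection 12: 2690 + 437 = 3127
Selection 13: 3127 + 437 = 3564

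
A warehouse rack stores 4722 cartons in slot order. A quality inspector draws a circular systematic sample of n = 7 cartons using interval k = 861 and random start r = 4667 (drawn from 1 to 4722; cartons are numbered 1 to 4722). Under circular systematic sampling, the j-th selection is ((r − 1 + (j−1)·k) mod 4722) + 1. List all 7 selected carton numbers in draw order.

Selection 1: 4667
Selection 2: 4667 + 861 = 5528 → 5528 − 4722 = 806
Selection 3: 806 + 861 = 1667
Selection 4: 1667 + 861 = 2528
Selection 5: 2528 + 861 = 3389
Selection 6: 3389 + 861 = 4250
Selection 7: 4250 + 861 = 5111 → 5111 − 4722 = 389

4667, 806, 1667, 2528, 3389, 4250, 389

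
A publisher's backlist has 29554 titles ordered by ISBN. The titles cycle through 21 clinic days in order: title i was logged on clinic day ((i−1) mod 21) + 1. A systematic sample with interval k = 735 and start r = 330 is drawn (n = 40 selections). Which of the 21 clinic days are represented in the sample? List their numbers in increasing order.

15

Consecutive selections differ by k = 735, so their clinic day numbers differ by 735 mod 21 = 0.
gcd(735, 21) = 21, so the sample visits 21/21 = 1 distinct residues mod 21.
Start 330 is clinic day 15; the clinic days hit are 15.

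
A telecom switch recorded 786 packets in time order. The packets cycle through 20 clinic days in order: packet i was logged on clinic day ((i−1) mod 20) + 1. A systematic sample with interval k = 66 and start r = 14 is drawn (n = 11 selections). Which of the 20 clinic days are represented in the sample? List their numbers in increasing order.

2, 4, 6, 8, 10, 12, 14, 16, 18, 20

Consecutive selections differ by k = 66, so their clinic day numbers differ by 66 mod 20 = 6.
gcd(66, 20) = 2, so the sample visits 20/2 = 10 distinct residues mod 20.
Start 14 is clinic day 14; the clinic days hit are 2, 4, 6, 8, 10, 12, 14, 16, 18, 20.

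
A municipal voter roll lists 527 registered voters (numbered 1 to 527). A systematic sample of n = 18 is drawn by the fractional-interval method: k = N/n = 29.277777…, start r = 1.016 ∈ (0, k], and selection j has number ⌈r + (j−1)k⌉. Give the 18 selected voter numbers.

j=1: r + 0k = 1.016 → ⌈·⌉ = 2
j=2: r + 1k = 30.293777… → ⌈·⌉ = 31
j=3: r + 2k = 59.571555… → ⌈·⌉ = 60
j=4: r + 3k = 88.849333… → ⌈·⌉ = 89
j=5: r + 4k = 118.127111… → ⌈·⌉ = 119
j=6: r + 5k = 147.404888… → ⌈·⌉ = 148
j=7: r + 6k = 176.682666… → ⌈·⌉ = 177
j=8: r + 7k = 205.960444… → ⌈·⌉ = 206
j=9: r + 8k = 235.238222… → ⌈·⌉ = 236
j=10: r + 9k = 264.516 → ⌈·⌉ = 265
j=11: r + 10k = 293.793777… → ⌈·⌉ = 294
j=12: r + 11k = 323.071555… → ⌈·⌉ = 324
j=13: r + 12k = 352.349333… → ⌈·⌉ = 353
j=14: r + 13k = 381.627111… → ⌈·⌉ = 382
j=15: r + 14k = 410.904888… → ⌈·⌉ = 411
j=16: r + 15k = 440.182666… → ⌈·⌉ = 441
j=17: r + 16k = 469.460444… → ⌈·⌉ = 470
j=18: r + 17k = 498.738222… → ⌈·⌉ = 499

2, 31, 60, 89, 119, 148, 177, 206, 236, 265, 294, 324, 353, 382, 411, 441, 470, 499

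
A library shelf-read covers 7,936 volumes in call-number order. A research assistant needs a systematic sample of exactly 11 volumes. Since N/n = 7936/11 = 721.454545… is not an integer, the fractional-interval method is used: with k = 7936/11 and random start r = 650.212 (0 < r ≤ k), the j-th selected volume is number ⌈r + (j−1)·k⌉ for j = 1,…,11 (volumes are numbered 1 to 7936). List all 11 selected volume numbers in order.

j=1: r + 0k = 650.212 → ⌈·⌉ = 651
j=2: r + 1k = 1371.666545… → ⌈·⌉ = 1372
j=3: r + 2k = 2093.121090… → ⌈·⌉ = 2094
j=4: r + 3k = 2814.575636… → ⌈·⌉ = 2815
j=5: r + 4k = 3536.030181… → ⌈·⌉ = 3537
j=6: r + 5k = 4257.484727… → ⌈·⌉ = 4258
j=7: r + 6k = 4978.939272… → ⌈·⌉ = 4979
j=8: r + 7k = 5700.393818… → ⌈·⌉ = 5701
j=9: r + 8k = 6421.848363… → ⌈·⌉ = 6422
j=10: r + 9k = 7143.302909… → ⌈·⌉ = 7144
j=11: r + 10k = 7864.757454… → ⌈·⌉ = 7865

651, 1372, 2094, 2815, 3537, 4258, 4979, 5701, 6422, 7144, 7865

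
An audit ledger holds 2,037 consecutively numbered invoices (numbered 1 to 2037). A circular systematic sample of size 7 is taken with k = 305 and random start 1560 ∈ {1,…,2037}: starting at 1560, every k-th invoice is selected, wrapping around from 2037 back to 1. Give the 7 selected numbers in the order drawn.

Selection 1: 1560
Selection 2: 1560 + 305 = 1865
Selection 3: 1865 + 305 = 2170 → 2170 − 2037 = 133
Selection 4: 133 + 305 = 438
Selection 5: 438 + 305 = 743
Selection 6: 743 + 305 = 1048
Selection 7: 1048 + 305 = 1353

1560, 1865, 133, 438, 743, 1048, 1353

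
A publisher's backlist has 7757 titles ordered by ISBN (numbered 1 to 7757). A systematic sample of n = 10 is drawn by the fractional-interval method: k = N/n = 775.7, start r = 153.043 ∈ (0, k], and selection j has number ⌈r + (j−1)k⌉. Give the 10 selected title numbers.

j=1: r + 0k = 153.043 → ⌈·⌉ = 154
j=2: r + 1k = 928.743 → ⌈·⌉ = 929
j=3: r + 2k = 1704.443 → ⌈·⌉ = 1705
j=4: r + 3k = 2480.143 → ⌈·⌉ = 2481
j=5: r + 4k = 3255.843 → ⌈·⌉ = 3256
j=6: r + 5k = 4031.543 → ⌈·⌉ = 4032
j=7: r + 6k = 4807.243 → ⌈·⌉ = 4808
j=8: r + 7k = 5582.943 → ⌈·⌉ = 5583
j=9: r + 8k = 6358.643 → ⌈·⌉ = 6359
j=10: r + 9k = 7134.343 → ⌈·⌉ = 7135

154, 929, 1705, 2481, 3256, 4032, 4808, 5583, 6359, 7135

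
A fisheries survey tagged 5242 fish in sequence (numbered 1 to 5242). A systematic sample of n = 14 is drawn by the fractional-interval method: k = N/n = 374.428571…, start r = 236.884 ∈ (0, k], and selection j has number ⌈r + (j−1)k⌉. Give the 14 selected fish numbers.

237, 612, 986, 1361, 1735, 2110, 2484, 2858, 3233, 3607, 3982, 4356, 4731, 5105

j=1: r + 0k = 236.884 → ⌈·⌉ = 237
j=2: r + 1k = 611.312571… → ⌈·⌉ = 612
j=3: r + 2k = 985.741142… → ⌈·⌉ = 986
j=4: r + 3k = 1360.169714… → ⌈·⌉ = 1361
j=5: r + 4k = 1734.598285… → ⌈·⌉ = 1735
j=6: r + 5k = 2109.026857… → ⌈·⌉ = 2110
j=7: r + 6k = 2483.455428… → ⌈·⌉ = 2484
j=8: r + 7k = 2857.884 → ⌈·⌉ = 2858
j=9: r + 8k = 3232.312571… → ⌈·⌉ = 3233
j=10: r + 9k = 3606.741142… → ⌈·⌉ = 3607
j=11: r + 10k = 3981.169714… → ⌈·⌉ = 3982
j=12: r + 11k = 4355.598285… → ⌈·⌉ = 4356
j=13: r + 12k = 4730.026857… → ⌈·⌉ = 4731
j=14: r + 13k = 5104.455428… → ⌈·⌉ = 5105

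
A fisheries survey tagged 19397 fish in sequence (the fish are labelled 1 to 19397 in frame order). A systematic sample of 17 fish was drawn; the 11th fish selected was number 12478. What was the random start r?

k = 19397/17 = 1141
r = 12478 − (11−1)×1141 = 12478 − 11410 = 1068

1068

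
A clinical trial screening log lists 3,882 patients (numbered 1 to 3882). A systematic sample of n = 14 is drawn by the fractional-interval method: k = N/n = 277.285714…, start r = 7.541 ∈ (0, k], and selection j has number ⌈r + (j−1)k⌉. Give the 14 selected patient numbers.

8, 285, 563, 840, 1117, 1394, 1672, 1949, 2226, 2504, 2781, 3058, 3335, 3613

j=1: r + 0k = 7.541 → ⌈·⌉ = 8
j=2: r + 1k = 284.826714… → ⌈·⌉ = 285
j=3: r + 2k = 562.112428… → ⌈·⌉ = 563
j=4: r + 3k = 839.398142… → ⌈·⌉ = 840
j=5: r + 4k = 1116.683857… → ⌈·⌉ = 1117
j=6: r + 5k = 1393.969571… → ⌈·⌉ = 1394
j=7: r + 6k = 1671.255285… → ⌈·⌉ = 1672
j=8: r + 7k = 1948.541 → ⌈·⌉ = 1949
j=9: r + 8k = 2225.826714… → ⌈·⌉ = 2226
j=10: r + 9k = 2503.112428… → ⌈·⌉ = 2504
j=11: r + 10k = 2780.398142… → ⌈·⌉ = 2781
j=12: r + 11k = 3057.683857… → ⌈·⌉ = 3058
j=13: r + 12k = 3334.969571… → ⌈·⌉ = 3335
j=14: r + 13k = 3612.255285… → ⌈·⌉ = 3613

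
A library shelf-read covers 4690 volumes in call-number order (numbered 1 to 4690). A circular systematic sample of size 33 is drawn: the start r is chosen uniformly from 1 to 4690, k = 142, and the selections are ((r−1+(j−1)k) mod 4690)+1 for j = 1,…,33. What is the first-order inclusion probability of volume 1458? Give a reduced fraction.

33/4690

For each position j, as r ranges over 1…4690 the j-th selection hits every volume exactly once, so volume 1458 is selected for exactly 33 of the 4690 starts.
Inclusion probability = 33/4690.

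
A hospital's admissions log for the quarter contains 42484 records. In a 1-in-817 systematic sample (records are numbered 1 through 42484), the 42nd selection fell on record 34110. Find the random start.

k = 817
r = 34110 − (42−1)×817 = 34110 − 33497 = 613

613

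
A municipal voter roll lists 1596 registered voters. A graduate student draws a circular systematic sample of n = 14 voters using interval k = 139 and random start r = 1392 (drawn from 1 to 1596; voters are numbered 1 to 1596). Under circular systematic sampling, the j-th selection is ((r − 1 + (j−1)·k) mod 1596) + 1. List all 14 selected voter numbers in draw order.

Selection 1: 1392
Selection 2: 1392 + 139 = 1531
Selection 3: 1531 + 139 = 1670 → 1670 − 1596 = 74
Selection 4: 74 + 139 = 213
Selection 5: 213 + 139 = 352
Selection 6: 352 + 139 = 491
Selection 7: 491 + 139 = 630
Selection 8: 630 + 139 = 769
Selection 9: 769 + 139 = 908
Selection 10: 908 + 139 = 1047
Selection 11: 1047 + 139 = 1186
Selection 12: 1186 + 139 = 1325
Selection 13: 1325 + 139 = 1464
Selection 14: 1464 + 139 = 1603 → 1603 − 1596 = 7

1392, 1531, 74, 213, 352, 491, 630, 769, 908, 1047, 1186, 1325, 1464, 7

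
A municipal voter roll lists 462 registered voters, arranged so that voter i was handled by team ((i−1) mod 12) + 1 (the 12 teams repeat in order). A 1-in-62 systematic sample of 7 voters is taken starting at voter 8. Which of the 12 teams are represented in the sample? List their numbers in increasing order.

2, 4, 6, 8, 10, 12

Consecutive selections differ by k = 62, so their team numbers differ by 62 mod 12 = 2.
gcd(62, 12) = 2, so the sample visits 12/2 = 6 distinct residues mod 12.
Start 8 is team 8; the teams hit are 2, 4, 6, 8, 10, 12.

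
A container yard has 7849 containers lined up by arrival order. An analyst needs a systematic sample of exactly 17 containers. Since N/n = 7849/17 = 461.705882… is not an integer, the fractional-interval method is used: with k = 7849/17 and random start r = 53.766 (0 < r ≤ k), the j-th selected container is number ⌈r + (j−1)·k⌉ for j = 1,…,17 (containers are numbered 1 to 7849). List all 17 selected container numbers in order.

j=1: r + 0k = 53.766 → ⌈·⌉ = 54
j=2: r + 1k = 515.471882… → ⌈·⌉ = 516
j=3: r + 2k = 977.177764… → ⌈·⌉ = 978
j=4: r + 3k = 1438.883647… → ⌈·⌉ = 1439
j=5: r + 4k = 1900.589529… → ⌈·⌉ = 1901
j=6: r + 5k = 2362.295411… → ⌈·⌉ = 2363
j=7: r + 6k = 2824.001294… → ⌈·⌉ = 2825
j=8: r + 7k = 3285.707176… → ⌈·⌉ = 3286
j=9: r + 8k = 3747.413058… → ⌈·⌉ = 3748
j=10: r + 9k = 4209.118941… → ⌈·⌉ = 4210
j=11: r + 10k = 4670.824823… → ⌈·⌉ = 4671
j=12: r + 11k = 5132.530705… → ⌈·⌉ = 5133
j=13: r + 12k = 5594.236588… → ⌈·⌉ = 5595
j=14: r + 13k = 6055.942470… → ⌈·⌉ = 6056
j=15: r + 14k = 6517.648352… → ⌈·⌉ = 6518
j=16: r + 15k = 6979.354235… → ⌈·⌉ = 6980
j=17: r + 16k = 7441.060117… → ⌈·⌉ = 7442

54, 516, 978, 1439, 1901, 2363, 2825, 3286, 3748, 4210, 4671, 5133, 5595, 6056, 6518, 6980, 7442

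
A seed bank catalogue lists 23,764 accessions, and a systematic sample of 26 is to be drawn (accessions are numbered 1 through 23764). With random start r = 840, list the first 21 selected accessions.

840, 1754, 2668, 3582, 4496, 5410, 6324, 7238, 8152, 9066, 9980, 10894, 11808, 12722, 13636, 14550, 15464, 16378, 17292, 18206, 19120

k = N/n = 23764/26 = 914
accession 1: 840
accession 2: 840 + 914 = 1754
accession 3: 1754 + 914 = 2668
accession 4: 2668 + 914 = 3582
accession 5: 3582 + 914 = 4496
accession 6: 4496 + 914 = 5410
accession 7: 5410 + 914 = 6324
accession 8: 6324 + 914 = 7238
accession 9: 7238 + 914 = 8152
accession 10: 8152 + 914 = 9066
accession 11: 9066 + 914 = 9980
accession 12: 9980 + 914 = 10894
accession 13: 10894 + 914 = 11808
accession 14: 11808 + 914 = 12722
accession 15: 12722 + 914 = 13636
accession 16: 13636 + 914 = 14550
accession 17: 14550 + 914 = 15464
accession 18: 15464 + 914 = 16378
accession 19: 16378 + 914 = 17292
accession 20: 17292 + 914 = 18206
accession 21: 18206 + 914 = 19120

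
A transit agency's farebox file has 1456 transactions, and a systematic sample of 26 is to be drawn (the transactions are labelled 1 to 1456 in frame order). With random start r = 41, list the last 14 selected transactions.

713, 769, 825, 881, 937, 993, 1049, 1105, 1161, 1217, 1273, 1329, 1385, 1441

k = N/n = 1456/26 = 56
13th selection = 41 + 12×56 = 713
14th: 713 + 56 = 769
15th: 769 + 56 = 825
16th: 825 + 56 = 881
17th: 881 + 56 = 937
18th: 937 + 56 = 993
19th: 993 + 56 = 1049
20th: 1049 + 56 = 1105
21st: 1105 + 56 = 1161
22nd: 1161 + 56 = 1217
23rd: 1217 + 56 = 1273
24th: 1273 + 56 = 1329
25th: 1329 + 56 = 1385
26th: 1385 + 56 = 1441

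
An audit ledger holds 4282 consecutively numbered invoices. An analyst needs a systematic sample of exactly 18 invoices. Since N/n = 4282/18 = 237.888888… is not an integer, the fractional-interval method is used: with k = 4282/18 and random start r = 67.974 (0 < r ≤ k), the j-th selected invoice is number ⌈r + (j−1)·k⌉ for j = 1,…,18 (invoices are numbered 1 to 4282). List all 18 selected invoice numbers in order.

j=1: r + 0k = 67.974 → ⌈·⌉ = 68
j=2: r + 1k = 305.862888… → ⌈·⌉ = 306
j=3: r + 2k = 543.751777… → ⌈·⌉ = 544
j=4: r + 3k = 781.640666… → ⌈·⌉ = 782
j=5: r + 4k = 1019.529555… → ⌈·⌉ = 1020
j=6: r + 5k = 1257.418444… → ⌈·⌉ = 1258
j=7: r + 6k = 1495.307333… → ⌈·⌉ = 1496
j=8: r + 7k = 1733.196222… → ⌈·⌉ = 1734
j=9: r + 8k = 1971.085111… → ⌈·⌉ = 1972
j=10: r + 9k = 2208.974 → ⌈·⌉ = 2209
j=11: r + 10k = 2446.862888… → ⌈·⌉ = 2447
j=12: r + 11k = 2684.751777… → ⌈·⌉ = 2685
j=13: r + 12k = 2922.640666… → ⌈·⌉ = 2923
j=14: r + 13k = 3160.529555… → ⌈·⌉ = 3161
j=15: r + 14k = 3398.418444… → ⌈·⌉ = 3399
j=16: r + 15k = 3636.307333… → ⌈·⌉ = 3637
j=17: r + 16k = 3874.196222… → ⌈·⌉ = 3875
j=18: r + 17k = 4112.085111… → ⌈·⌉ = 4113

68, 306, 544, 782, 1020, 1258, 1496, 1734, 1972, 2209, 2447, 2685, 2923, 3161, 3399, 3637, 3875, 4113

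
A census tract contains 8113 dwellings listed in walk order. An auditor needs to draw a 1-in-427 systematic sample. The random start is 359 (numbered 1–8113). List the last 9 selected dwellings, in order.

11th selection = 359 + 10×427 = 4629
12th: 4629 + 427 = 5056
13th: 5056 + 427 = 5483
14th: 5483 + 427 = 5910
15th: 5910 + 427 = 6337
16th: 6337 + 427 = 6764
17th: 6764 + 427 = 7191
18th: 7191 + 427 = 7618
19th: 7618 + 427 = 8045

4629, 5056, 5483, 5910, 6337, 6764, 7191, 7618, 8045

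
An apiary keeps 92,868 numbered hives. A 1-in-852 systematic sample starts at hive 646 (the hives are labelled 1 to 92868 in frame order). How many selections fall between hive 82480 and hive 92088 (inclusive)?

k = 852
First selection ≥ 82480: 646 + ⌈(82480−646)/852⌉·852 = 646 + 97×852 = 83290
Last selection ≤ 92088: 646 + ⌊(92088−646)/852⌋·852 = 646 + 107×852 = 91810
Count = 107 − 97 + 1 = 11

11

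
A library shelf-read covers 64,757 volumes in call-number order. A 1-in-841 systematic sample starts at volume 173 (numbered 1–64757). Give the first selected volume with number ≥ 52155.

52315

k = 841
Steps past start: ⌈(52155 − 173)/841⌉ = ⌈51982/841⌉ = 62
Selected volume: 173 + 62×841 = 52315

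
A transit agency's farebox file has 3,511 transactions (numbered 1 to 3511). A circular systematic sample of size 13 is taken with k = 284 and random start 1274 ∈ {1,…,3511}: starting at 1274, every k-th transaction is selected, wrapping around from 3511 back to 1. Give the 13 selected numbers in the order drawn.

Selection 1: 1274
Selection 2: 1274 + 284 = 1558
Selection 3: 1558 + 284 = 1842
Selection 4: 1842 + 284 = 2126
Selection 5: 2126 + 284 = 2410
Selection 6: 2410 + 284 = 2694
Selection 7: 2694 + 284 = 2978
Selection 8: 2978 + 284 = 3262
Selection 9: 3262 + 284 = 3546 → 3546 − 3511 = 35
Selection 10: 35 + 284 = 319
Selection 11: 319 + 284 = 603
Selection 12: 603 + 284 = 887
Selection 13: 887 + 284 = 1171

1274, 1558, 1842, 2126, 2410, 2694, 2978, 3262, 35, 319, 603, 887, 1171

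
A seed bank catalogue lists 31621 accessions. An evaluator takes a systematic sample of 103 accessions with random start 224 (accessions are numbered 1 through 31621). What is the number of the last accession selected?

k = 31621/103 = 307
103rd selection = r + (103−1)·k = 224 + 102×307 = 224 + 31314 = 31538

31538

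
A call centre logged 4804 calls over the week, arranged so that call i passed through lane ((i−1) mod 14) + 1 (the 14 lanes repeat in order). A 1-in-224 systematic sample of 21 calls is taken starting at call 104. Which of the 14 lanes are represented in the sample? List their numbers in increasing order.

6

Consecutive selections differ by k = 224, so their lane numbers differ by 224 mod 14 = 0.
gcd(224, 14) = 14, so the sample visits 14/14 = 1 distinct residues mod 14.
Start 104 is lane 6; the lanes hit are 6.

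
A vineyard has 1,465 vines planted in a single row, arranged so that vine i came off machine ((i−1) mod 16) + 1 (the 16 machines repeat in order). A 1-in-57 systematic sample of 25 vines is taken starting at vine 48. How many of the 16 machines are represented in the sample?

16

Consecutive selections differ by k = 57, so their machine numbers differ by 57 mod 16 = 9.
gcd(57, 16) = 1, so the sample visits 16/1 = 16 distinct residues mod 16.
Start 48 is machine 16; the machines hit are 1, 2, 3, 4, 5, 6, 7, 8, 9, 10, 11, 12, 13, 14, 15, 16.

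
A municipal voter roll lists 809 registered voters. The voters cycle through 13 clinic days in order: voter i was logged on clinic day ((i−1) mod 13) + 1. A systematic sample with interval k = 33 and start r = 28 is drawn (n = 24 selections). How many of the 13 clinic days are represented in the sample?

13

Consecutive selections differ by k = 33, so their clinic day numbers differ by 33 mod 13 = 7.
gcd(33, 13) = 1, so the sample visits 13/1 = 13 distinct residues mod 13.
Start 28 is clinic day 2; the clinic days hit are 1, 2, 3, 4, 5, 6, 7, 8, 9, 10, 11, 12, 13.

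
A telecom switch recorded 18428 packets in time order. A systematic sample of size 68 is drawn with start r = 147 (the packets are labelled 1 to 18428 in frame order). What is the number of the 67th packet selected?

18033

k = 18428/68 = 271
67th selection = r + (67−1)·k = 147 + 66×271 = 147 + 17886 = 18033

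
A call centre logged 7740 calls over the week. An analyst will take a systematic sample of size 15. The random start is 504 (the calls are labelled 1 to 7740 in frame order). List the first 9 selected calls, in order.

k = N/n = 7740/15 = 516
call 1: 504
call 2: 504 + 516 = 1020
call 3: 1020 + 516 = 1536
call 4: 1536 + 516 = 2052
call 5: 2052 + 516 = 2568
call 6: 2568 + 516 = 3084
call 7: 3084 + 516 = 3600
call 8: 3600 + 516 = 4116
call 9: 4116 + 516 = 4632

504, 1020, 1536, 2052, 2568, 3084, 3600, 4116, 4632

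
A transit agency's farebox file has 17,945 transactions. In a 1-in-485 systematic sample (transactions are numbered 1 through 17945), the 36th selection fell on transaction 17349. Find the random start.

374

k = 485
r = 17349 − (36−1)×485 = 17349 − 16975 = 374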